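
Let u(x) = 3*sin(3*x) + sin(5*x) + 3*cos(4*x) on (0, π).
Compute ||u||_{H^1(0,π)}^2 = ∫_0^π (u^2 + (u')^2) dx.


||u||_{H^1(0,π)}^2 = -3128/21 + 269*π/2

u'(x) = -12*sin(4*x) + 9*cos(3*x) + 5*cos(5*x).
Expand u² and (u')² and integrate term by term on (0, π), using: for integers n ≥ 1, ∫_0^π sin²(nx) dx = ∫_0^π cos²(nx) dx = π/2; for n ≠ n', ∫_0^π sin(nx)sin(n'x) dx = ∫_0^π cos(nx)cos(n'x) dx = 0; and by product-to-sum, ∫_0^π sin(nx)cos(n'x) dx = ½∫_0^π [sin((n+n')x) + sin((n−n')x)] dx, which is 0 when n+n' is even and 2n/(n²−n'²) when n+n' is odd (it need not vanish on (0, π)).
  u² squared terms: (3)²·∫cos(4x)² dx = 9·π/2 = 9*π/2;  (3)²·∫sin(3x)² dx = 9·π/2 = 9*π/2;  (1)²·∫sin(5x)² dx = 1·π/2 = π/2.
  u² cross terms: 2·(3)·(3)·∫cos(4x)·sin(3x) dx = 18·(-6/7) = -108/7;  2·(3)·(1)·∫cos(4x)·sin(5x) dx = 6·(10/9) = 20/3;  2·(3)·(1)·∫sin(3x)·sin(5x) dx = 6·(0) = 0.
  So ∫_0^π u² dx = 9*π/2 + 9*π/2 + π/2 − 108/7 + 20/3 + 0 = -184/21 + 19*π/2.
  (u')² squared terms: (-12)²·∫sin(4x)² dx = 144·π/2 = 72*π;  (5)²·∫cos(5x)² dx = 25·π/2 = 25*π/2;  (9)²·∫cos(3x)² dx = 81·π/2 = 81*π/2.
  (u')² cross terms: 2·(-12)·(5)·∫sin(4x)·cos(5x) dx = -120·(-8/9) = 320/3;  2·(-12)·(9)·∫sin(4x)·cos(3x) dx = -216·(8/7) = -1728/7;  2·(5)·(9)·∫cos(5x)·cos(3x) dx = 90·(0) = 0.
  So ∫_0^π (u')² dx = 72*π + 25*π/2 + 81*π/2 + 320/3 − 1728/7 + 0 = -2944/21 + 125*π.
||u||_{H^1}^2 = (-184/21 + 19*π/2) + (-2944/21 + 125*π) = -3128/21 + 269*π/2.


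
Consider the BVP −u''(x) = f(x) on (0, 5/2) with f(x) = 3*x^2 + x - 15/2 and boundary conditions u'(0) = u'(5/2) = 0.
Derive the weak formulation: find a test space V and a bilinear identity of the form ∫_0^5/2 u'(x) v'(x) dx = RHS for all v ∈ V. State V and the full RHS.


V = H^1(0, 5/2) (no boundary constraint on v; u is determined up to an additive constant); weak form: ∫_0^5/2 u'v' dx = ∫_0^5/2 (3*x^2 + x - 15/2) v dx for all v ∈ V.

Multiply both sides by a test function v and integrate from 0 to 5/2:
  ∫_0^5/2 −u''(x) v(x) dx = ∫_0^5/2 f(x) v(x) dx.
Integrate the LHS by parts once:
  ∫_0^5/2 −u'' v dx = −[u'(x) v(x)]_0^5/2 + ∫_0^5/2 u'(x) v'(x) dx.
Thus ∫_0^5/2 u'(x) v'(x) dx = ∫_0^5/2 f(x) v(x) dx + [u'(x) v(x)]_0^5/2.
Choose V so that boundary terms are either known or forced to vanish.
u has homogeneous Neumann: u'(0) = u'(5/2) = 0. So [u' v]_0^5/2 = 0·v(5/2) − 0·v(0) = 0 for any v; take V = H^1(0, 5/2).
Weak formulation: find u (satisfying any essential BC) such that ∫_0^5/2 u'(x) v'(x) dx = ∫_0^5/2 f v dx for all v ∈ V (homogeneous Neumann, so boundary terms vanish).
Substituting f(x) = 3*x^2 + x - 15/2, the right-hand side is ∫_0^5/2 (3*x^2 + x - 15/2) v dx.
Compatibility check (pure Neumann): taking v ≡ 1 ∈ V gives 0 = ∫_0^5/2 f dx + (0) − (0), i.e. ∫_0^5/2 f dx must equal u'(0) − u'(5/2) = 0. Indeed ∫_0^5/2 (3*x^2 + x - 15/2) dx = 0, so the data are compatible. The solution is then unique only up to an additive constant (fix it e.g. by requiring ∫_0^5/2 u dx = 0).


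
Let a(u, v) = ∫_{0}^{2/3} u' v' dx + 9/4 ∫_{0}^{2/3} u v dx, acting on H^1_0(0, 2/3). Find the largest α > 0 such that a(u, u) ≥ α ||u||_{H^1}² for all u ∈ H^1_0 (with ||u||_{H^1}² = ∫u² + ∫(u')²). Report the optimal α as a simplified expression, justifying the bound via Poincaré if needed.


α = 1

Coercivity of a(·,·) on H^1_0(0, 2/3) means a(u, u) ≥ α ||u||_{H^1}² for every u ∈ H^1_0.
The interval has length L = 2/3, and Poincaré/coercivity depend only on L. Here a(u, u) = ∫(u')² + (9/4)·∫u².
Here c = 9/4 ≥ 1, so a(u,u) = ∫(u')² + c∫u² ≥ ∫(u')² + ∫u² = ||u||_{H^1}², i.e. α = 1 works. No larger α is possible: a(u,u) ≥ α||u||_{H^1}² means (1−α)∫(u')² ≥ (α−c)∫u², and for the modes u_n = sin(nπ(x−x₀)/L) (x₀ the left endpoint) one has ∫u_n²/∫(u_n')² = (L/(nπ))² → 0, so a(u_n,u_n)/||u_n||_{H^1}² → 1. Hence the optimal constant is α = 1.
Therefore α = 1.


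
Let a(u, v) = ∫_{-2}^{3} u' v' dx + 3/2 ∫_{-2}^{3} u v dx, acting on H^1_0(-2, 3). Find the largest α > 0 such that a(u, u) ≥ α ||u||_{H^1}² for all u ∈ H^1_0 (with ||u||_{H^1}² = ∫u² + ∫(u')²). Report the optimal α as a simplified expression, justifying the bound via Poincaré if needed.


α = 1

Coercivity of a(·,·) on H^1_0(-2, 3) means a(u, u) ≥ α ||u||_{H^1}² for every u ∈ H^1_0.
The interval has length L = 5, and Poincaré/coercivity depend only on L. Here a(u, u) = ∫(u')² + (3/2)·∫u².
Here c = 3/2 ≥ 1, so a(u,u) = ∫(u')² + c∫u² ≥ ∫(u')² + ∫u² = ||u||_{H^1}², i.e. α = 1 works. No larger α is possible: a(u,u) ≥ α||u||_{H^1}² means (1−α)∫(u')² ≥ (α−c)∫u², and for the modes u_n = sin(nπ(x−x₀)/L) (x₀ the left endpoint) one has ∫u_n²/∫(u_n')² = (L/(nπ))² → 0, so a(u_n,u_n)/||u_n||_{H^1}² → 1. Hence the optimal constant is α = 1.
Therefore α = 1.


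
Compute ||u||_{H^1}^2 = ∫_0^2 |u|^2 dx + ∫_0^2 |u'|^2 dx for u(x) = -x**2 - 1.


||u||_{H^1}^2 = 122/5

The H^1 norm (squared) on an interval (0, L) is
  ||u||_{H^1}^2 = ∫_0^L u(x)^2 dx + ∫_0^L u'(x)^2 dx.
Compute u'(x) = -2*x.
Then u(x)^2 = x**4 + 2*x**2 + 1 and u'(x)^2 = 4*x**2.
Integrate each monomial from 0 to 2 using ∫_0^2 c·x^n dx = c·2^(n+1)/(n+1):
  ∫_0^2 u(x)^2 dx = ∫_0^2 (x^4 + 2*x^2 + 1) dx. Term by term:
    ∫_0^2 x^4 dx = 32/5;  ∫_0^2 2*x^2 dx = 16/3;  ∫_0^2 1 dx = 2.
  Sum: 32/5 + 16/3 + 2 = 206/15.
  ∫_0^2 u'(x)^2 dx = ∫_0^2 (4*x^2) dx. Term by term:
    ∫_0^2 4*x^2 dx = 32/3.
Adding: ||u||_{H^1}^2 = 206/15 + 32/3 = 122/5.


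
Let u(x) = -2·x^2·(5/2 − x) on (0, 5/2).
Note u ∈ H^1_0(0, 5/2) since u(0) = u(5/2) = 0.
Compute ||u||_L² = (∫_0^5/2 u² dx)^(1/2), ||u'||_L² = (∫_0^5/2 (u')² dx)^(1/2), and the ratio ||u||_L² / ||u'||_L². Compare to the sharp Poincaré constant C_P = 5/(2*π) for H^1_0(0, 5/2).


||u||_L² / ||u'||_L² = 5*sqrt(14)/28 < C_P = 5/(2*π).

u(x) = -2·x^2·(5/2 − x), so u'(x) = 2*x*(3*x - 5).
u(x) = -2·x^2·(5/2 − x) vanishes at x = 0 and x = 5/2, so u ∈ H^1_0(0, 5/2). Differentiate via the product rule and integrate the resulting polynomials term by term.
  ∫_0^5/2 u² dx = ∫_0^5/2 (4*x^6 - 20*x^5 + 25*x^4) dx. Term by term:
    ∫_0^5/2 4*x^6 dx = 78125/224;  ∫_0^5/2 -20*x^5 dx = -78125/96;  ∫_0^5/2 25*x^4 dx = 15625/32.
  Sum: 78125/224 − 78125/96 + 15625/32 = 15625/672.
  ∫_0^5/2 (u')² dx = ∫_0^5/2 (36*x^4 - 120*x^3 + 100*x^2) dx. Term by term:
    ∫_0^5/2 36*x^4 dx = 5625/8;  ∫_0^5/2 -120*x^3 dx = -9375/8;  ∫_0^5/2 100*x^2 dx = 3125/6.
  Sum: 5625/8 − 9375/8 + 3125/6 = 625/12.
∫_0^5/2 u² dx = 15625/672, so ||u||_L² = 125*sqrt(42)/168.
∫_0^5/2 (u')² dx = 625/12, so ||u'||_L² = 25*sqrt(3)/6.
Ratio ||u||_L² / ||u'||_L² = 5*sqrt(14)/28.
Sharp Poincaré constant on H^1_0(0, 5/2) is C_P = L/π = 5/(2*π), achieved by sin(2*π/5·x).
A polynomial bump cannot attain the sharp Poincaré constant (only the first sine eigenfunction does), so the ratio is strictly less than C_P, consistent with ||u||_L² ≤ C_P ||u'||_L².


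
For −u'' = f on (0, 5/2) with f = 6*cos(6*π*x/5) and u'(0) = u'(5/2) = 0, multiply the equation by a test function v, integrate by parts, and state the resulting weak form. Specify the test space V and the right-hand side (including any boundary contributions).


V = H^1(0, 5/2) (no boundary constraint on v; u is determined up to an additive constant); weak form: ∫_0^5/2 u'v' dx = ∫_0^5/2 (6*cos(6*π*x/5)) v dx for all v ∈ V.

Multiply both sides by a test function v and integrate from 0 to 5/2:
  ∫_0^5/2 −u''(x) v(x) dx = ∫_0^5/2 f(x) v(x) dx.
Integrate the LHS by parts once:
  ∫_0^5/2 −u'' v dx = −[u'(x) v(x)]_0^5/2 + ∫_0^5/2 u'(x) v'(x) dx.
Thus ∫_0^5/2 u'(x) v'(x) dx = ∫_0^5/2 f(x) v(x) dx + [u'(x) v(x)]_0^5/2.
Choose V so that boundary terms are either known or forced to vanish.
u has homogeneous Neumann: u'(0) = u'(5/2) = 0. So [u' v]_0^5/2 = 0·v(5/2) − 0·v(0) = 0 for any v; take V = H^1(0, 5/2).
Weak formulation: find u (satisfying any essential BC) such that ∫_0^5/2 u'(x) v'(x) dx = ∫_0^5/2 f v dx for all v ∈ V (homogeneous Neumann, so boundary terms vanish).
Substituting f(x) = 6*cos(6*π*x/5), the right-hand side is ∫_0^5/2 (6*cos(6*π*x/5)) v dx.
Compatibility check (pure Neumann): taking v ≡ 1 ∈ V gives 0 = ∫_0^5/2 f dx + (0) − (0), i.e. ∫_0^5/2 f dx must equal u'(0) − u'(5/2) = 0. Indeed ∫_0^5/2 (6*cos(6*π*x/5)) dx = 0, so the data are compatible. The solution is then unique only up to an additive constant (fix it e.g. by requiring ∫_0^5/2 u dx = 0).


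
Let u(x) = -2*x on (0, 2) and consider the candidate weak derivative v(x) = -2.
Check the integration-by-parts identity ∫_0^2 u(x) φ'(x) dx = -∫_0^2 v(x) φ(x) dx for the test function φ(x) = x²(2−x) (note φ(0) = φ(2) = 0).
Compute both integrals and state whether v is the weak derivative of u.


LHS = 8/3, RHS = 8/3. Yes, v = u' weakly.

u(x) = -2*x, classical derivative u'(x) = -2.
φ(x) = x²(2−x), so φ'(x) = x*(4 - 3*x).
Note φ(0) = φ(2) = 0, so the boundary term u·φ vanishes.
LHS = ∫_0^2 u(x) φ'(x) dx = ∫_0^2 (6*x^3 - 8*x^2) dx. Term by term:
  ∫_0^2 6*x^3 dx = 24;  ∫_0^2 -8*x^2 dx = -64/3.
Sum: 24 − 64/3 = 8/3.
So LHS = 8/3.
∫_0^2 v(x) φ(x) dx = ∫_0^2 (2*x^3 - 4*x^2) dx. Term by term:
  ∫_0^2 2*x^3 dx = 8;  ∫_0^2 -4*x^2 dx = -32/3.
Sum: 8 − 32/3 = -8/3.
So RHS = -∫_0^2 v(x) φ(x) dx = 8/3.
LHS = RHS, so the identity holds for this test φ.
Moreover u is smooth here and v(x) = u'(x) = -2 pointwise, so the identity holds for every test function. Hence v is the weak derivative of u.


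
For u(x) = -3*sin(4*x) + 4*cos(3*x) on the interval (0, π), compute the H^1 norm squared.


||u||_{H^1(0,π)}^2 = -1920/7 + 313*π/2

u'(x) = -12*sin(3*x) - 12*cos(4*x).
Expand u² and (u')² and integrate term by term on (0, π), using: for integers n ≥ 1, ∫_0^π sin²(nx) dx = ∫_0^π cos²(nx) dx = π/2; for n ≠ n', ∫_0^π sin(nx)sin(n'x) dx = ∫_0^π cos(nx)cos(n'x) dx = 0; and by product-to-sum, ∫_0^π sin(nx)cos(n'x) dx = ½∫_0^π [sin((n+n')x) + sin((n−n')x)] dx, which is 0 when n+n' is even and 2n/(n²−n'²) when n+n' is odd (it need not vanish on (0, π)).
  u² squared terms: (-3)²·∫sin(4x)² dx = 9·π/2 = 9*π/2;  (4)²·∫cos(3x)² dx = 16·π/2 = 8*π.
  u² cross terms: 2·(-3)·(4)·∫sin(4x)·cos(3x) dx = -24·(8/7) = -192/7.
  So ∫_0^π u² dx = 9*π/2 + 8*π − 192/7 = -192/7 + 25*π/2.
  (u')² squared terms: (-12)²·∫cos(4x)² dx = 144·π/2 = 72*π;  (-12)²·∫sin(3x)² dx = 144·π/2 = 72*π.
  (u')² cross terms: 2·(-12)·(-12)·∫cos(4x)·sin(3x) dx = 288·(-6/7) = -1728/7.
  So ∫_0^π (u')² dx = 72*π + 72*π − 1728/7 = -1728/7 + 144*π.
||u||_{H^1}^2 = (-192/7 + 25*π/2) + (-1728/7 + 144*π) = -1920/7 + 313*π/2.


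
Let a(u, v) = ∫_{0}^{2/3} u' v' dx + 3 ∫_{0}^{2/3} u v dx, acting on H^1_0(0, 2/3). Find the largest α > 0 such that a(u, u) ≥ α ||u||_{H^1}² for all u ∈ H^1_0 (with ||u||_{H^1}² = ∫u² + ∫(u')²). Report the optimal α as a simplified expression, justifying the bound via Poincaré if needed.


α = 1

Coercivity of a(·,·) on H^1_0(0, 2/3) means a(u, u) ≥ α ||u||_{H^1}² for every u ∈ H^1_0.
The interval has length L = 2/3, and Poincaré/coercivity depend only on L. Here a(u, u) = ∫(u')² + (3)·∫u².
Here c = 3 ≥ 1, so a(u,u) = ∫(u')² + c∫u² ≥ ∫(u')² + ∫u² = ||u||_{H^1}², i.e. α = 1 works. No larger α is possible: a(u,u) ≥ α||u||_{H^1}² means (1−α)∫(u')² ≥ (α−c)∫u², and for the modes u_n = sin(nπ(x−x₀)/L) (x₀ the left endpoint) one has ∫u_n²/∫(u_n')² = (L/(nπ))² → 0, so a(u_n,u_n)/||u_n||_{H^1}² → 1. Hence the optimal constant is α = 1.
Therefore α = 1.


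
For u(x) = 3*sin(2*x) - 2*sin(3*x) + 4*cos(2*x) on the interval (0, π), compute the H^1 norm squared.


||u||_{H^1(0,π)}^2 = -96 + 165*π/2

u'(x) = -8*sin(2*x) + 6*cos(2*x) - 6*cos(3*x).
Expand u² and (u')² and integrate term by term on (0, π), using: for integers n ≥ 1, ∫_0^π sin²(nx) dx = ∫_0^π cos²(nx) dx = π/2; for n ≠ n', ∫_0^π sin(nx)sin(n'x) dx = ∫_0^π cos(nx)cos(n'x) dx = 0; and by product-to-sum, ∫_0^π sin(nx)cos(n'x) dx = ½∫_0^π [sin((n+n')x) + sin((n−n')x)] dx, which is 0 when n+n' is even and 2n/(n²−n'²) when n+n' is odd (it need not vanish on (0, π)).
  u² squared terms: (-2)²·∫sin(3x)² dx = 4·π/2 = 2*π;  (3)²·∫sin(2x)² dx = 9·π/2 = 9*π/2;  (4)²·∫cos(2x)² dx = 16·π/2 = 8*π.
  u² cross terms: 2·(-2)·(3)·∫sin(3x)·sin(2x) dx = -12·(0) = 0;  2·(-2)·(4)·∫sin(3x)·cos(2x) dx = -16·(6/5) = -96/5;  2·(3)·(4)·∫sin(2x)·cos(2x) dx = 24·(0) = 0.
  So ∫_0^π u² dx = 2*π + 9*π/2 + 8*π + 0 − 96/5 + 0 = -96/5 + 29*π/2.
  (u')² squared terms: (-8)²·∫sin(2x)² dx = 64·π/2 = 32*π;  (-6)²·∫cos(3x)² dx = 36·π/2 = 18*π;  (6)²·∫cos(2x)² dx = 36·π/2 = 18*π.
  (u')² cross terms: 2·(-8)·(-6)·∫sin(2x)·cos(3x) dx = 96·(-4/5) = -384/5;  2·(-8)·(6)·∫sin(2x)·cos(2x) dx = -96·(0) = 0;  2·(-6)·(6)·∫cos(3x)·cos(2x) dx = -72·(0) = 0.
  So ∫_0^π (u')² dx = 32*π + 18*π + 18*π − 384/5 + 0 + 0 = -384/5 + 68*π.
||u||_{H^1}^2 = (-96/5 + 29*π/2) + (-384/5 + 68*π) = -96 + 165*π/2.


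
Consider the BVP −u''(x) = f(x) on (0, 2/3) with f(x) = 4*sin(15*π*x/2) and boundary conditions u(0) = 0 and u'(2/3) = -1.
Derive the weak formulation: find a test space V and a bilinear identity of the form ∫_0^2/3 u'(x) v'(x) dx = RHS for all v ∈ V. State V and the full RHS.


V = {v ∈ H^1(0, 2/3) : v(0) = 0} (test functions vanish at x = 0 where u is specified); weak form: ∫_0^2/3 u'v' dx = ∫_0^2/3 (4*sin(15*π*x/2)) v dx − v(2/3) for all v ∈ V.

Multiply both sides by a test function v and integrate from 0 to 2/3:
  ∫_0^2/3 −u''(x) v(x) dx = ∫_0^2/3 f(x) v(x) dx.
Integrate the LHS by parts once:
  ∫_0^2/3 −u'' v dx = −[u'(x) v(x)]_0^2/3 + ∫_0^2/3 u'(x) v'(x) dx.
Thus ∫_0^2/3 u'(x) v'(x) dx = ∫_0^2/3 f(x) v(x) dx + [u'(x) v(x)]_0^2/3.
Choose V so that boundary terms are either known or forced to vanish.
Mixed BC: u(0) = 0 (Dirichlet) and u'(2/3) = -1 (Neumann). Define V = {v ∈ H^1(0, 2/3) : v(0) = 0}. Then [u' v]_0^2/3 = u'(2/3)·v(2/3) − u'(0)·0 = − v(2/3).
Weak formulation: find u (satisfying any essential BC) such that ∫_0^2/3 u'(x) v'(x) dx = ∫_0^2/3 f v dx − v(2/3) for all v ∈ V (Dirichlet at 0 absorbed into V; Neumann datum at x = 2/3 contributes the boundary term).
Substituting f(x) = 4*sin(15*π*x/2), the right-hand side is ∫_0^2/3 (4*sin(15*π*x/2)) v dx − v(2/3).


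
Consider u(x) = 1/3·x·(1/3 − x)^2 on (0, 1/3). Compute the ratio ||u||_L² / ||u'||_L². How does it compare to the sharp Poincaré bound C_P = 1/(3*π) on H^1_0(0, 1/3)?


||u||_L² / ||u'||_L² = sqrt(14)/42 < C_P = 1/(3*π).

u(x) = 1/3·x·(1/3 − x)^2, so u'(x) = (3*x - 1)*(9*x - 1)/27.
u(x) = 1/3·x·(1/3 − x)^2 vanishes at x = 0 and x = 1/3, so u ∈ H^1_0(0, 1/3). Differentiate via the product rule and integrate the resulting polynomials term by term.
  ∫_0^1/3 u² dx = ∫_0^1/3 (x^6/9 - 4*x^5/27 + 2*x^4/27 - 4*x^3/243 + x^2/729) dx. Term by term:
    ∫_0^1/3 x^6/9 dx = 1/137781;  ∫_0^1/3 -4*x^5/27 dx = -2/59049;  ∫_0^1/3 2*x^4/27 dx = 2/32805;
    ∫_0^1/3 -4*x^3/243 dx = -1/19683;  ∫_0^1/3 x^2/729 dx = 1/59049.
  Sum: 1/137781 − 2/59049 + 2/32805 − 1/19683 + 1/59049 = 1/2066715.
  ∫_0^1/3 (u')² dx = ∫_0^1/3 (x^4 - 8*x^3/9 + 22*x^2/81 - 8*x/243 + 1/729) dx. Term by term:
    ∫_0^1/3 x^4 dx = 1/1215;  ∫_0^1/3 -8*x^3/9 dx = -2/729;  ∫_0^1/3 22*x^2/81 dx = 22/6561;
    ∫_0^1/3 -8*x/243 dx = -4/2187;  ∫_0^1/3 1/729 dx = 1/2187.
  Sum: 1/1215 − 2/729 + 22/6561 − 4/2187 + 1/2187 = 2/32805.
∫_0^1/3 u² dx = 1/2066715, so ||u||_L² = sqrt(35)/8505.
∫_0^1/3 (u')² dx = 2/32805, so ||u'||_L² = sqrt(10)/405.
Ratio ||u||_L² / ||u'||_L² = sqrt(14)/42.
Sharp Poincaré constant on H^1_0(0, 1/3) is C_P = L/π = 1/(3*π), achieved by sin(3*π·x).
A polynomial bump cannot attain the sharp Poincaré constant (only the first sine eigenfunction does), so the ratio is strictly less than C_P, consistent with ||u||_L² ≤ C_P ||u'||_L².


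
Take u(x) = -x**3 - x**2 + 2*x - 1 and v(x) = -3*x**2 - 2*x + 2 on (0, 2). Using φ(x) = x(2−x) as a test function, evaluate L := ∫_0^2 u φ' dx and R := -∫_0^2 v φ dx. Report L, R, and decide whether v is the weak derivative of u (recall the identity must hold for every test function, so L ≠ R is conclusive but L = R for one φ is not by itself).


LHS = 24/5, RHS = 24/5. Yes, v = u' weakly.

u(x) = -x**3 - x**2 + 2*x - 1, classical derivative u'(x) = -3*x**2 - 2*x + 2.
φ(x) = x(2−x), so φ'(x) = 2 - 2*x.
Note φ(0) = φ(2) = 0, so the boundary term u·φ vanishes.
LHS = ∫_0^2 u(x) φ'(x) dx = ∫_0^2 (2*x^4 - 6*x^2 + 6*x - 2) dx. Term by term:
  ∫_0^2 2*x^4 dx = 64/5;  ∫_0^2 -6*x^2 dx = -16;  ∫_0^2 6*x dx = 12;
  ∫_0^2 -2 dx = -4.
Sum: 64/5 − 16 + 12 − 4 = 24/5.
So LHS = 24/5.
∫_0^2 v(x) φ(x) dx = ∫_0^2 (3*x^4 - 4*x^3 - 6*x^2 + 4*x) dx. Term by term:
  ∫_0^2 3*x^4 dx = 96/5;  ∫_0^2 -4*x^3 dx = -16;  ∫_0^2 -6*x^2 dx = -16;
  ∫_0^2 4*x dx = 8.
Sum: 96/5 − 16 − 16 + 8 = -24/5.
So RHS = -∫_0^2 v(x) φ(x) dx = 24/5.
LHS = RHS, so the identity holds for this test φ.
Moreover u is smooth here and v(x) = u'(x) = -3*x**2 - 2*x + 2 pointwise, so the identity holds for every test function. Hence v is the weak derivative of u.


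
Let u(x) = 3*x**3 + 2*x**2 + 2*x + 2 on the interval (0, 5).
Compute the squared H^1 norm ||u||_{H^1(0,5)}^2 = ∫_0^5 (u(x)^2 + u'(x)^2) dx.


||u||_{H^1}^2 = 4403765/21

The H^1 norm (squared) on an interval (0, L) is
  ||u||_{H^1}^2 = ∫_0^L u(x)^2 dx + ∫_0^L u'(x)^2 dx.
Compute u'(x) = 9*x**2 + 4*x + 2.
Then u(x)^2 = 9*x**6 + 12*x**5 + 16*x**4 + 20*x**3 + 12*x**2 + 8*x + 4 and u'(x)^2 = 81*x**4 + 72*x**3 + 52*x**2 + 16*x + 4.
Integrate each monomial from 0 to 5 using ∫_0^5 c·x^n dx = c·5^(n+1)/(n+1):
  ∫_0^5 u(x)^2 dx = ∫_0^5 (9*x^6 + 12*x^5 + 16*x^4 + 20*x^3 + 12*x^2 + 8*x + 4) dx. Term by term:
    ∫_0^5 9*x^6 dx = 703125/7;  ∫_0^5 12*x^5 dx = 31250;  ∫_0^5 16*x^4 dx = 10000;
    ∫_0^5 20*x^3 dx = 3125;  ∫_0^5 12*x^2 dx = 500;  ∫_0^5 8*x dx = 100;
    ∫_0^5 4 dx = 20.
  Sum: 703125/7 + 31250 + 10000 + 3125 + 500 + 100 + 20 = 1018090/7.
  ∫_0^5 u'(x)^2 dx = ∫_0^5 (81*x^4 + 72*x^3 + 52*x^2 + 16*x + 4) dx. Term by term:
    ∫_0^5 81*x^4 dx = 50625;  ∫_0^5 72*x^3 dx = 11250;  ∫_0^5 52*x^2 dx = 6500/3;
    ∫_0^5 16*x dx = 200;  ∫_0^5 4 dx = 20.
  Sum: 50625 + 11250 + 6500/3 + 200 + 20 = 192785/3.
Adding: ||u||_{H^1}^2 = 1018090/7 + 192785/3 = 4403765/21.


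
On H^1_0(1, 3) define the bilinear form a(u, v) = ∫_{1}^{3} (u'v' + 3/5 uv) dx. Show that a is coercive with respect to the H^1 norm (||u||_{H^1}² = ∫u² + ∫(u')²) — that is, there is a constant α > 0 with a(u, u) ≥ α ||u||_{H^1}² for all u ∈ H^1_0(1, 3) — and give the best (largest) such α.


α = (12/5 + π^2)/(4 + π^2)

Coercivity of a(·,·) on H^1_0(1, 3) means a(u, u) ≥ α ||u||_{H^1}² for every u ∈ H^1_0.
The interval has length L = 2, and Poincaré/coercivity depend only on L. Here a(u, u) = ∫(u')² + (3/5)·∫u².
Here 0 < c = 3/5 < 1. The condition a(u,u) ≥ α||u||_{H^1}² reads (1−α)∫(u')² ≥ (α−c)∫u². Any admissible α is ≤ 1 (rapidly oscillating u have ∫u²/∫(u')² → 0), and α = 1 would force 0 ≥ (1−c)∫u², impossible since c < 1; so 1−α > 0. By the sharp Poincaré inequality on H^1_0 of an interval of length L, ∫(u')² ≥ (π/L)²∫u² with equality for the first sine mode sin(π(x−x₀)/L) (x₀ the left endpoint), so the inequality holds for all u iff (1−α)(π/L)² ≥ α − c, i.e. α ≤ ((π/L)² + c)/((π/L)² + 1) = (1 + c(L/π)²)/(1 + (L/π)²). With (π/L)² = π^2/4 and c = 3/5, the largest admissible constant is α = ((π/L)² + c)/((π/L)² + 1).
Simplifying, α = (12/5 + π^2)/(4 + π^2).


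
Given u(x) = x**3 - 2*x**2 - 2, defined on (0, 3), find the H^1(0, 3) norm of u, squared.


||u||_{H^1}^2 = 4173/35

The H^1 norm (squared) on an interval (0, L) is
  ||u||_{H^1}^2 = ∫_0^L u(x)^2 dx + ∫_0^L u'(x)^2 dx.
Compute u'(x) = 3*x**2 - 4*x.
Then u(x)^2 = x**6 - 4*x**5 + 4*x**4 - 4*x**3 + 8*x**2 + 4 and u'(x)^2 = 9*x**4 - 24*x**3 + 16*x**2.
Integrate each monomial from 0 to 3 using ∫_0^3 c·x^n dx = c·3^(n+1)/(n+1):
  ∫_0^3 u(x)^2 dx = ∫_0^3 (x^6 - 4*x^5 + 4*x^4 - 4*x^3 + 8*x^2 + 4) dx. Term by term:
    ∫_0^3 x^6 dx = 2187/7;  ∫_0^3 -4*x^5 dx = -486;  ∫_0^3 4*x^4 dx = 972/5;
    ∫_0^3 -4*x^3 dx = -81;  ∫_0^3 8*x^2 dx = 72;  ∫_0^3 4 dx = 12.
  Sum: 2187/7 − 486 + 972/5 − 81 + 72 + 12 = 834/35.
  ∫_0^3 u'(x)^2 dx = ∫_0^3 (9*x^4 - 24*x^3 + 16*x^2) dx. Term by term:
    ∫_0^3 9*x^4 dx = 2187/5;  ∫_0^3 -24*x^3 dx = -486;  ∫_0^3 16*x^2 dx = 144.
  Sum: 2187/5 − 486 + 144 = 477/5.
Adding: ||u||_{H^1}^2 = 834/35 + 477/5 = 4173/35.


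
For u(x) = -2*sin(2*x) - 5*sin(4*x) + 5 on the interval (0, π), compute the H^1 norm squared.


||u||_{H^1(0,π)}^2 = 495*π/2

u'(x) = -4*cos(2*x) - 20*cos(4*x).
Expand u² and (u')² and integrate term by term on (0, π), using: for integers n ≥ 1, ∫_0^π sin²(nx) dx = ∫_0^π cos²(nx) dx = π/2; for n ≠ n', ∫_0^π sin(nx)sin(n'x) dx = ∫_0^π cos(nx)cos(n'x) dx = 0; and by product-to-sum, ∫_0^π sin(nx)cos(n'x) dx = ½∫_0^π [sin((n+n')x) + sin((n−n')x)] dx, which is 0 when n+n' is even and 2n/(n²−n'²) when n+n' is odd (it need not vanish on (0, π)). For the constant mode: ∫_0^π 1 dx = π, ∫_0^π cos(nx) dx = 0, ∫_0^π sin(nx) dx = (1−(−1)^n)/n.
  u² squared terms: (5)²·∫1 dx = 25·π = 25*π;  (-5)²·∫sin(4x)² dx = 25·π/2 = 25*π/2;  (-2)²·∫sin(2x)² dx = 4·π/2 = 2*π.
  u² cross terms: 2·(5)·(-5)·∫1·sin(4x) dx = -50·(0) = 0;  2·(5)·(-2)·∫1·sin(2x) dx = -20·(0) = 0;  2·(-5)·(-2)·∫sin(4x)·sin(2x) dx = 20·(0) = 0.
  So ∫_0^π u² dx = 25*π + 25*π/2 + 2*π + 0 + 0 + 0 = 79*π/2.
  (u')² squared terms: (-20)²·∫cos(4x)² dx = 400·π/2 = 200*π;  (-4)²·∫cos(2x)² dx = 16·π/2 = 8*π.
  (u')² cross terms: 2·(-20)·(-4)·∫cos(4x)·cos(2x) dx = 160·(0) = 0.
  So ∫_0^π (u')² dx = 200*π + 8*π + 0 = 208*π.
||u||_{H^1}^2 = (79*π/2) + (208*π) = 495*π/2.


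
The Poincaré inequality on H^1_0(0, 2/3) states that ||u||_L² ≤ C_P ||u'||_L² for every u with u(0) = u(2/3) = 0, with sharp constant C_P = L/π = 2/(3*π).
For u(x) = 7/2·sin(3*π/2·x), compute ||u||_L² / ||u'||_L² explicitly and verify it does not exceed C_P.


||u||_L² / ||u'||_L² = 2/(3*π) = C_P.

u(x) = 7/2·sin(3*π/2·x), so u'(x) = 21*π*cos(3*π*x/2)/4.
Writing u(x) = A·sin(kπx/L) with A = 7/2 and k = 1, use ∫_0^L sin²(kπx/L) dx = L/2 and ∫_0^L cos²(kπx/L) dx = L/2.
u² = 49/4·sin²(3*π/2·x) and (u')² = 441*π^2/16·cos²(3*π/2·x), and each of sin², cos² integrates to L/2 = 1/3 over (0, 2/3).
∫_0^2/3 u² dx = 49/12, so ||u||_L² = 7*sqrt(3)/6.
∫_0^2/3 (u')² dx = 147*π^2/16, so ||u'||_L² = 7*sqrt(3)*π/4.
Ratio ||u||_L² / ||u'||_L² = 2/(3*π).
Sharp Poincaré constant on H^1_0(0, 2/3) is C_P = L/π = 2/(3*π), achieved by sin(3*π/2·x).
This is the k = 1 eigenfunction (up to amplitude), so the ratio equals the sharp Poincaré constant exactly.


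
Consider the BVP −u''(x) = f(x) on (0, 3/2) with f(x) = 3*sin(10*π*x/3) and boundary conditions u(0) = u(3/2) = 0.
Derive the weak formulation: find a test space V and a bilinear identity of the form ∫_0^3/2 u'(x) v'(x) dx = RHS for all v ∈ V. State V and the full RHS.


V = H^1_0(0, 3/2) (so v(0) = v(3/2) = 0); weak form: ∫_0^3/2 u'v' dx = ∫_0^3/2 (3*sin(10*π*x/3)) v dx for all v ∈ V.

Multiply both sides by a test function v and integrate from 0 to 3/2:
  ∫_0^3/2 −u''(x) v(x) dx = ∫_0^3/2 f(x) v(x) dx.
Integrate the LHS by parts once:
  ∫_0^3/2 −u'' v dx = −[u'(x) v(x)]_0^3/2 + ∫_0^3/2 u'(x) v'(x) dx.
Thus ∫_0^3/2 u'(x) v'(x) dx = ∫_0^3/2 f(x) v(x) dx + [u'(x) v(x)]_0^3/2.
Choose V so that boundary terms are either known or forced to vanish.
u is Dirichlet: u(0) = u(3/2) = 0. Let V = H^1_0(0, 3/2); then v(0) = v(3/2) = 0, and [u' v]_0^3/2 = 0.
Weak formulation: find u (satisfying any essential BC) such that ∫_0^3/2 u'(x) v'(x) dx = ∫_0^3/2 f v dx for all v ∈ V.
Substituting f(x) = 3*sin(10*π*x/3), the right-hand side is ∫_0^3/2 (3*sin(10*π*x/3)) v dx.


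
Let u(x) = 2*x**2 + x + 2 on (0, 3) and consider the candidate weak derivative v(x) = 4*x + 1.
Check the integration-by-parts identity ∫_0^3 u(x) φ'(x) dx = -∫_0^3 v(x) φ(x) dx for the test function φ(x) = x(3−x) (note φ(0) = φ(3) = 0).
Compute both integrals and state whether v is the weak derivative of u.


LHS = -63/2, RHS = -63/2. Yes, v = u' weakly.

u(x) = 2*x**2 + x + 2, classical derivative u'(x) = 4*x + 1.
φ(x) = x(3−x), so φ'(x) = 3 - 2*x.
Note φ(0) = φ(3) = 0, so the boundary term u·φ vanishes.
LHS = ∫_0^3 u(x) φ'(x) dx = ∫_0^3 (-4*x^3 + 4*x^2 - x + 6) dx. Term by term:
  ∫_0^3 -4*x^3 dx = -81;  ∫_0^3 4*x^2 dx = 36;  ∫_0^3 -x dx = -9/2;
  ∫_0^3 6 dx = 18.
Sum: -81 + 36 − 9/2 + 18 = -63/2.
So LHS = -63/2.
∫_0^3 v(x) φ(x) dx = ∫_0^3 (-4*x^3 + 11*x^2 + 3*x) dx. Term by term:
  ∫_0^3 -4*x^3 dx = -81;  ∫_0^3 11*x^2 dx = 99;  ∫_0^3 3*x dx = 27/2.
Sum: -81 + 99 + 27/2 = 63/2.
So RHS = -∫_0^3 v(x) φ(x) dx = -63/2.
LHS = RHS, so the identity holds for this test φ.
Moreover u is smooth here and v(x) = u'(x) = 4*x + 1 pointwise, so the identity holds for every test function. Hence v is the weak derivative of u.


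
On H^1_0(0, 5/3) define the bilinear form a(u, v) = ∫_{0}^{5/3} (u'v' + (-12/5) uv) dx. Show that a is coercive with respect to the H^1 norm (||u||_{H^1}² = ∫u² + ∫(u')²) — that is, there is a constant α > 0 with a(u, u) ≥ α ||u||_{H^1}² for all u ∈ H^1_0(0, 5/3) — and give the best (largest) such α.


α = 3*(-20 + 3*π^2)/(25 + 9*π^2)

Coercivity of a(·,·) on H^1_0(0, 5/3) means a(u, u) ≥ α ||u||_{H^1}² for every u ∈ H^1_0.
The interval has length L = 5/3, and Poincaré/coercivity depend only on L. Here a(u, u) = ∫(u')² + (-12/5)·∫u².
Here c = -12/5 < 0 with |c| < (π/L)² = 9*π^2/25, so coercivity still holds. The condition a(u,u) ≥ α||u||_{H^1}² reads (1−α)∫(u')² ≥ (α−c)∫u². Any admissible α is ≤ 1 (rapidly oscillating u have ∫u²/∫(u')² → 0), and α = 1 would force 0 ≥ (1−c)∫u², impossible since c < 1; so 1−α > 0. By the sharp Poincaré inequality on H^1_0 of an interval of length L, ∫(u')² ≥ (π/L)²∫u² with equality for the first sine mode sin(π(x−x₀)/L) (x₀ the left endpoint), so the inequality holds for all u iff (1−α)(π/L)² ≥ α − c, i.e. α ≤ ((π/L)² + c)/((π/L)² + 1) = (1 + c(L/π)²)/(1 + (L/π)²). (Direct route, valid since c ≤ 0: Poincaré gives c∫u² ≥ c(L/π)²∫(u')², so a(u,u) ≥ (1 + c(L/π)²)∫(u')², while ||u||_{H^1}² ≤ (1 + (L/π)²)∫(u')²; dividing yields the same α.) With (π/L)² = 9*π^2/25 and c = -12/5, the largest admissible constant is α = ((π/L)² + c)/((π/L)² + 1).
Simplifying, α = 3*(-20 + 3*π^2)/(25 + 9*π^2).


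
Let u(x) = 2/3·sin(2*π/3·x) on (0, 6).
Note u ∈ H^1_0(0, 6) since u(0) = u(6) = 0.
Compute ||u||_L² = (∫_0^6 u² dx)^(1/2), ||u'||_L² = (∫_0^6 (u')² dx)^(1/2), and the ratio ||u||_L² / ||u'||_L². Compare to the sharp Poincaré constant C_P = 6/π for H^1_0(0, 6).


||u||_L² / ||u'||_L² = 3/(2*π) < C_P = 6/π.

u(x) = 2/3·sin(2*π/3·x), so u'(x) = 4*π*cos(2*π*x/3)/9.
Writing u(x) = A·sin(kπx/L) with A = 2/3 and k = 4, use ∫_0^L sin²(kπx/L) dx = L/2 and ∫_0^L cos²(kπx/L) dx = L/2.
u² = 4/9·sin²(2*π/3·x) and (u')² = 16*π^2/81·cos²(2*π/3·x), and each of sin², cos² integrates to L/2 = 3 over (0, 6).
∫_0^6 u² dx = 4/3, so ||u||_L² = 2*sqrt(3)/3.
∫_0^6 (u')² dx = 16*π^2/27, so ||u'||_L² = 4*sqrt(3)*π/9.
Ratio ||u||_L² / ||u'||_L² = 3/(2*π).
Sharp Poincaré constant on H^1_0(0, 6) is C_P = L/π = 6/π, achieved by sin(π/6·x).
This is the k = 4 harmonic; the ratio L/(kπ) is strictly less than C_P = L/π, consistent with the sharp inequality ||u||_L² ≤ C_P ||u'||_L².


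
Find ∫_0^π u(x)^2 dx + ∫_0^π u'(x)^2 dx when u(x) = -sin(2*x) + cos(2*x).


||u||_{H^1(0,π)}^2 = 5*π

u'(x) = -2*sin(2*x) - 2*cos(2*x).
Expand u² and (u')² and integrate term by term on (0, π), using: for integers n ≥ 1, ∫_0^π sin²(nx) dx = ∫_0^π cos²(nx) dx = π/2; for n ≠ n', ∫_0^π sin(nx)sin(n'x) dx = ∫_0^π cos(nx)cos(n'x) dx = 0; and by product-to-sum, ∫_0^π sin(nx)cos(n'x) dx = ½∫_0^π [sin((n+n')x) + sin((n−n')x)] dx, which is 0 when n+n' is even and 2n/(n²−n'²) when n+n' is odd (it need not vanish on (0, π)).
  u² squared terms: (-1)²·∫sin(2x)² dx = 1·π/2 = π/2;  (1)²·∫cos(2x)² dx = 1·π/2 = π/2.
  u² cross terms: 2·(-1)·(1)·∫sin(2x)·cos(2x) dx = -2·(0) = 0.
  So ∫_0^π u² dx = π/2 + π/2 + 0 = π.
  (u')² squared terms: (-2)²·∫cos(2x)² dx = 4·π/2 = 2*π;  (-2)²·∫sin(2x)² dx = 4·π/2 = 2*π.
  (u')² cross terms: 2·(-2)·(-2)·∫cos(2x)·sin(2x) dx = 8·(0) = 0.
  So ∫_0^π (u')² dx = 2*π + 2*π + 0 = 4*π.
||u||_{H^1}^2 = (π) + (4*π) = 5*π.


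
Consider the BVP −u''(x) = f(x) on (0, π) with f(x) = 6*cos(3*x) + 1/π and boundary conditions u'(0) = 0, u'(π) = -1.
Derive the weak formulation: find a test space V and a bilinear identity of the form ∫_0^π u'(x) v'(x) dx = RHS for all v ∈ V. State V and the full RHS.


V = H^1(0, π) (v unrestricted at boundary; u is determined up to an additive constant); weak form: ∫_0^π u'v' dx = ∫_0^π (6*cos(3*x) + 1/π) v dx − v(π) for all v ∈ V.

Multiply both sides by a test function v and integrate from 0 to π:
  ∫_0^π −u''(x) v(x) dx = ∫_0^π f(x) v(x) dx.
Integrate the LHS by parts once:
  ∫_0^π −u'' v dx = −[u'(x) v(x)]_0^π + ∫_0^π u'(x) v'(x) dx.
Thus ∫_0^π u'(x) v'(x) dx = ∫_0^π f(x) v(x) dx + [u'(x) v(x)]_0^π.
Choose V so that boundary terms are either known or forced to vanish.
u has inhomogeneous Neumann u'(0) = 0, u'(π) = -1. [u' v]_0^π = (-1)·v(π) − (0)·v(0) = − v(π). Take V = H^1(0, π); boundary term becomes part of RHS.
Weak formulation: find u (satisfying any essential BC) such that ∫_0^π u'(x) v'(x) dx = ∫_0^π f v dx − v(π) for all v ∈ V (Neumann data are natural BCs: they enter the RHS as boundary terms).
Substituting f(x) = 6*cos(3*x) + 1/π, the right-hand side is ∫_0^π (6*cos(3*x) + 1/π) v dx − v(π).
Compatibility check (pure Neumann): taking v ≡ 1 ∈ V gives 0 = ∫_0^π f dx + (-1) − (0), i.e. ∫_0^π f dx must equal u'(0) − u'(π) = 1. Indeed ∫_0^π (6*cos(3*x) + 1/π) dx = 1, so the data are compatible. The solution is then unique only up to an additive constant (fix it e.g. by requiring ∫_0^π u dx = 0).


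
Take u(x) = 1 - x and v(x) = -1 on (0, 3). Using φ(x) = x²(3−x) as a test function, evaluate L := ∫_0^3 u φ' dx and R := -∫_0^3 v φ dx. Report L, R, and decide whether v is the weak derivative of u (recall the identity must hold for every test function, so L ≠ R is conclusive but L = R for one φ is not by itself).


LHS = 27/4, RHS = 27/4. Yes, v = u' weakly.

u(x) = 1 - x, classical derivative u'(x) = -1.
φ(x) = x²(3−x), so φ'(x) = 3*x*(2 - x).
Note φ(0) = φ(3) = 0, so the boundary term u·φ vanishes.
LHS = ∫_0^3 u(x) φ'(x) dx = ∫_0^3 (3*x^3 - 9*x^2 + 6*x) dx. Term by term:
  ∫_0^3 3*x^3 dx = 243/4;  ∫_0^3 -9*x^2 dx = -81;  ∫_0^3 6*x dx = 27.
Sum: 243/4 − 81 + 27 = 27/4.
So LHS = 27/4.
∫_0^3 v(x) φ(x) dx = ∫_0^3 (x^3 - 3*x^2) dx. Term by term:
  ∫_0^3 x^3 dx = 81/4;  ∫_0^3 -3*x^2 dx = -27.
Sum: 81/4 − 27 = -27/4.
So RHS = -∫_0^3 v(x) φ(x) dx = 27/4.
LHS = RHS, so the identity holds for this test φ.
Moreover u is smooth here and v(x) = u'(x) = -1 pointwise, so the identity holds for every test function. Hence v is the weak derivative of u.


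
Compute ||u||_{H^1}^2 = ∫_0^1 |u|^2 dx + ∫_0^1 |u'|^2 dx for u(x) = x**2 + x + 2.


||u||_{H^1}^2 = 127/10

The H^1 norm (squared) on an interval (0, L) is
  ||u||_{H^1}^2 = ∫_0^L u(x)^2 dx + ∫_0^L u'(x)^2 dx.
Compute u'(x) = 2*x + 1.
Then u(x)^2 = x**4 + 2*x**3 + 5*x**2 + 4*x + 4 and u'(x)^2 = 4*x**2 + 4*x + 1.
Integrate each monomial from 0 to 1 using ∫_0^1 c·x^n dx = c·1^(n+1)/(n+1):
  ∫_0^1 u(x)^2 dx = ∫_0^1 (x^4 + 2*x^3 + 5*x^2 + 4*x + 4) dx. Term by term:
    ∫_0^1 x^4 dx = 1/5;  ∫_0^1 2*x^3 dx = 1/2;  ∫_0^1 5*x^2 dx = 5/3;
    ∫_0^1 4*x dx = 2;  ∫_0^1 4 dx = 4.
  Sum: 1/5 + 1/2 + 5/3 + 2 + 4 = 251/30.
  ∫_0^1 u'(x)^2 dx = ∫_0^1 (4*x^2 + 4*x + 1) dx. Term by term:
    ∫_0^1 4*x^2 dx = 4/3;  ∫_0^1 4*x dx = 2;  ∫_0^1 1 dx = 1.
  Sum: 4/3 + 2 + 1 = 13/3.
Adding: ||u||_{H^1}^2 = 251/30 + 13/3 = 127/10.


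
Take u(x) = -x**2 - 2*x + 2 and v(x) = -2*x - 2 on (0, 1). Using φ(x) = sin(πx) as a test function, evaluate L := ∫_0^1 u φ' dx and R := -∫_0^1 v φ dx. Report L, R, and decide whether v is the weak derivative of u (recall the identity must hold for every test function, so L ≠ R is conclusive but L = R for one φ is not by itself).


LHS = 6/π, RHS = 6/π. Yes, v = u' weakly.

u(x) = -x**2 - 2*x + 2, classical derivative u'(x) = -2*x - 2.
φ(x) = sin(πx), so φ'(x) = π*cos(π*x).
Note φ(0) = φ(1) = 0, so the boundary term u·φ vanishes.
LHS = ∫_0^1 u(x) φ'(x) dx = ∫_0^1 (-π*x^2*cos(π*x) - 2*π*x*cos(π*x) + 2*π*cos(π*x)) dx. Term by term:
  ∫_0^1 2*π*cos(π*x) dx = 0;  ∫_0^1 -π*x^2*cos(π*x) dx = 2/π;  ∫_0^1 -2*π*x*cos(π*x) dx = 4/π.
Sum: 0 + 2/π + 4/π = 6/π.
So LHS = 6/π.
∫_0^1 v(x) φ(x) dx = ∫_0^1 (-2*x*sin(π*x) - 2*sin(π*x)) dx. Term by term:
  ∫_0^1 -2*sin(π*x) dx = -4/π;  ∫_0^1 -2*x*sin(π*x) dx = -2/π.
Sum: -4/π − 2/π = -6/π.
So RHS = -∫_0^1 v(x) φ(x) dx = 6/π.
LHS = RHS, so the identity holds for this test φ.
Moreover u is smooth here and v(x) = u'(x) = -2*x - 2 pointwise, so the identity holds for every test function. Hence v is the weak derivative of u.


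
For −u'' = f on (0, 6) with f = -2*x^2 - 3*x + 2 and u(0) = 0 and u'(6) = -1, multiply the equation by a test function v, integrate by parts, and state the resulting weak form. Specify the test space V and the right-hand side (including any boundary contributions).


V = {v ∈ H^1(0, 6) : v(0) = 0} (test functions vanish at x = 0 where u is specified); weak form: ∫_0^6 u'v' dx = ∫_0^6 (-2*x^2 - 3*x + 2) v dx − v(6) for all v ∈ V.

Multiply both sides by a test function v and integrate from 0 to 6:
  ∫_0^6 −u''(x) v(x) dx = ∫_0^6 f(x) v(x) dx.
Integrate the LHS by parts once:
  ∫_0^6 −u'' v dx = −[u'(x) v(x)]_0^6 + ∫_0^6 u'(x) v'(x) dx.
Thus ∫_0^6 u'(x) v'(x) dx = ∫_0^6 f(x) v(x) dx + [u'(x) v(x)]_0^6.
Choose V so that boundary terms are either known or forced to vanish.
Mixed BC: u(0) = 0 (Dirichlet) and u'(6) = -1 (Neumann). Define V = {v ∈ H^1(0, 6) : v(0) = 0}. Then [u' v]_0^6 = u'(6)·v(6) − u'(0)·0 = − v(6).
Weak formulation: find u (satisfying any essential BC) such that ∫_0^6 u'(x) v'(x) dx = ∫_0^6 f v dx − v(6) for all v ∈ V (Dirichlet at 0 absorbed into V; Neumann datum at x = 6 contributes the boundary term).
Substituting f(x) = -2*x^2 - 3*x + 2, the right-hand side is ∫_0^6 (-2*x^2 - 3*x + 2) v dx − v(6).


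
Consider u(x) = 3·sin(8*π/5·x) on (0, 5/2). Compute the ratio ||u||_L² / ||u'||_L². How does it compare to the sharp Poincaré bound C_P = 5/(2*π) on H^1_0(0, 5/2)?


||u||_L² / ||u'||_L² = 5/(8*π) < C_P = 5/(2*π).

u(x) = 3·sin(8*π/5·x), so u'(x) = 24*π*cos(8*π*x/5)/5.
Writing u(x) = A·sin(kπx/L) with A = 3 and k = 4, use ∫_0^L sin²(kπx/L) dx = L/2 and ∫_0^L cos²(kπx/L) dx = L/2.
u² = 9·sin²(8*π/5·x) and (u')² = 576*π^2/25·cos²(8*π/5·x), and each of sin², cos² integrates to L/2 = 5/4 over (0, 5/2).
∫_0^5/2 u² dx = 45/4, so ||u||_L² = 3*sqrt(5)/2.
∫_0^5/2 (u')² dx = 144*π^2/5, so ||u'||_L² = 12*sqrt(5)*π/5.
Ratio ||u||_L² / ||u'||_L² = 5/(8*π).
Sharp Poincaré constant on H^1_0(0, 5/2) is C_P = L/π = 5/(2*π), achieved by sin(2*π/5·x).
This is the k = 4 harmonic; the ratio L/(kπ) is strictly less than C_P = L/π, consistent with the sharp inequality ||u||_L² ≤ C_P ||u'||_L².


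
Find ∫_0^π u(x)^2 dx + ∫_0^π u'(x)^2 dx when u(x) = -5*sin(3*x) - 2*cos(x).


||u||_{H^1(0,π)}^2 = 129*π

u'(x) = 2*sin(x) - 15*cos(3*x).
Expand u² and (u')² and integrate term by term on (0, π), using: for integers n ≥ 1, ∫_0^π sin²(nx) dx = ∫_0^π cos²(nx) dx = π/2; for n ≠ n', ∫_0^π sin(nx)sin(n'x) dx = ∫_0^π cos(nx)cos(n'x) dx = 0; and by product-to-sum, ∫_0^π sin(nx)cos(n'x) dx = ½∫_0^π [sin((n+n')x) + sin((n−n')x)] dx, which is 0 when n+n' is even and 2n/(n²−n'²) when n+n' is odd (it need not vanish on (0, π)).
  u² squared terms: (-5)²·∫sin(3x)² dx = 25·π/2 = 25*π/2;  (-2)²·∫cos(x)² dx = 4·π/2 = 2*π.
  u² cross terms: 2·(-5)·(-2)·∫sin(3x)·cos(x) dx = 20·(0) = 0.
  So ∫_0^π u² dx = 25*π/2 + 2*π + 0 = 29*π/2.
  (u')² squared terms: (-15)²·∫cos(3x)² dx = 225·π/2 = 225*π/2;  (2)²·∫sin(x)² dx = 4·π/2 = 2*π.
  (u')² cross terms: 2·(-15)·(2)·∫cos(3x)·sin(x) dx = -60·(0) = 0.
  So ∫_0^π (u')² dx = 225*π/2 + 2*π + 0 = 229*π/2.
||u||_{H^1}^2 = (29*π/2) + (229*π/2) = 129*π.


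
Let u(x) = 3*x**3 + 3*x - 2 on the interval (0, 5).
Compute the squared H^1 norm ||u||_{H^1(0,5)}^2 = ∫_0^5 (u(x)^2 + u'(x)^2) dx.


||u||_{H^1}^2 = 1140905/7

The H^1 norm (squared) on an interval (0, L) is
  ||u||_{H^1}^2 = ∫_0^L u(x)^2 dx + ∫_0^L u'(x)^2 dx.
Compute u'(x) = 9*x**2 + 3.
Then u(x)^2 = 9*x**6 + 18*x**4 - 12*x**3 + 9*x**2 - 12*x + 4 and u'(x)^2 = 81*x**4 + 54*x**2 + 9.
Integrate each monomial from 0 to 5 using ∫_0^5 c·x^n dx = c·5^(n+1)/(n+1):
  ∫_0^5 u(x)^2 dx = ∫_0^5 (9*x^6 + 18*x^4 - 12*x^3 + 9*x^2 - 12*x + 4) dx. Term by term:
    ∫_0^5 9*x^6 dx = 703125/7;  ∫_0^5 18*x^4 dx = 11250;  ∫_0^5 -12*x^3 dx = -1875;
    ∫_0^5 9*x^2 dx = 375;  ∫_0^5 -12*x dx = -150;  ∫_0^5 4 dx = 20.
  Sum: 703125/7 + 11250 − 1875 + 375 − 150 + 20 = 770465/7.
  ∫_0^5 u'(x)^2 dx = ∫_0^5 (81*x^4 + 54*x^2 + 9) dx. Term by term:
    ∫_0^5 81*x^4 dx = 50625;  ∫_0^5 54*x^2 dx = 2250;  ∫_0^5 9 dx = 45.
  Sum: 50625 + 2250 + 45 = 52920.
Adding: ||u||_{H^1}^2 = 770465/7 + 52920 = 1140905/7.


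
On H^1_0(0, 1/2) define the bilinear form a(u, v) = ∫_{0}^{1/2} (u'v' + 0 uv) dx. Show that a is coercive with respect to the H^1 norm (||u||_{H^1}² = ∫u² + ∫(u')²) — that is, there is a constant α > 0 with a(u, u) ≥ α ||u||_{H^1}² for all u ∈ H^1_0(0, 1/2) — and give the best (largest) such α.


α = 4*π^2/(1 + 4*π^2)

Coercivity of a(·,·) on H^1_0(0, 1/2) means a(u, u) ≥ α ||u||_{H^1}² for every u ∈ H^1_0.
The interval has length L = 1/2, and Poincaré/coercivity depend only on L. Here a(u, u) = ∫(u')² + (0)·∫u².
Here c = 0, so a(u,u) = ∫(u')² alone. The condition a(u,u) ≥ α||u||_{H^1}² reads (1−α)∫(u')² ≥ (α−c)∫u². Any admissible α is ≤ 1 (rapidly oscillating u have ∫u²/∫(u')² → 0), and α = 1 would force 0 ≥ (1−c)∫u², impossible since c < 1; so 1−α > 0. By the sharp Poincaré inequality on H^1_0 of an interval of length L, ∫(u')² ≥ (π/L)²∫u² with equality for the first sine mode sin(π(x−x₀)/L) (x₀ the left endpoint), so the inequality holds for all u iff (1−α)(π/L)² ≥ α − c, i.e. α ≤ ((π/L)² + c)/((π/L)² + 1) = (1 + c(L/π)²)/(1 + (L/π)²). (Direct route, valid since c ≤ 0: Poincaré gives c∫u² ≥ c(L/π)²∫(u')², so a(u,u) ≥ (1 + c(L/π)²)∫(u')², while ||u||_{H^1}² ≤ (1 + (L/π)²)∫(u')²; dividing yields the same α.) With (π/L)² = 4*π^2 and c = 0, the largest admissible constant is α = ((π/L)² + c)/((π/L)² + 1).
Simplifying, α = 4*π^2/(1 + 4*π^2).


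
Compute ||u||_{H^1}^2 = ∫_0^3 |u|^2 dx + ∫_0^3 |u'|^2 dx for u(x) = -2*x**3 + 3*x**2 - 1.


||u||_{H^1}^2 = 6123/7

The H^1 norm (squared) on an interval (0, L) is
  ||u||_{H^1}^2 = ∫_0^L u(x)^2 dx + ∫_0^L u'(x)^2 dx.
Compute u'(x) = -6*x**2 + 6*x.
Then u(x)^2 = 4*x**6 - 12*x**5 + 9*x**4 + 4*x**3 - 6*x**2 + 1 and u'(x)^2 = 36*x**4 - 72*x**3 + 36*x**2.
Integrate each monomial from 0 to 3 using ∫_0^3 c·x^n dx = c·3^(n+1)/(n+1):
  ∫_0^3 u(x)^2 dx = ∫_0^3 (4*x^6 - 12*x^5 + 9*x^4 + 4*x^3 - 6*x^2 + 1) dx. Term by term:
    ∫_0^3 4*x^6 dx = 8748/7;  ∫_0^3 -12*x^5 dx = -1458;  ∫_0^3 9*x^4 dx = 2187/5;
    ∫_0^3 4*x^3 dx = 81;  ∫_0^3 -6*x^2 dx = -54;  ∫_0^3 1 dx = 3.
  Sum: 8748/7 − 1458 + 2187/5 + 81 − 54 + 3 = 9069/35.
  ∫_0^3 u'(x)^2 dx = ∫_0^3 (36*x^4 - 72*x^3 + 36*x^2) dx. Term by term:
    ∫_0^3 36*x^4 dx = 8748/5;  ∫_0^3 -72*x^3 dx = -1458;  ∫_0^3 36*x^2 dx = 324.
  Sum: 8748/5 − 1458 + 324 = 3078/5.
Adding: ||u||_{H^1}^2 = 9069/35 + 3078/5 = 6123/7.
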